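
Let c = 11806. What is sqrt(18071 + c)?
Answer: sqrt(29877) ≈ 172.85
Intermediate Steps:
sqrt(18071 + c) = sqrt(18071 + 11806) = sqrt(29877)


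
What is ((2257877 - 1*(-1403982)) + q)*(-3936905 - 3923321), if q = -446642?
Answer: -25272332259042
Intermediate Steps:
((2257877 - 1*(-1403982)) + q)*(-3936905 - 3923321) = ((2257877 - 1*(-1403982)) - 446642)*(-3936905 - 3923321) = ((2257877 + 1403982) - 446642)*(-7860226) = (3661859 - 446642)*(-7860226) = 3215217*(-7860226) = -25272332259042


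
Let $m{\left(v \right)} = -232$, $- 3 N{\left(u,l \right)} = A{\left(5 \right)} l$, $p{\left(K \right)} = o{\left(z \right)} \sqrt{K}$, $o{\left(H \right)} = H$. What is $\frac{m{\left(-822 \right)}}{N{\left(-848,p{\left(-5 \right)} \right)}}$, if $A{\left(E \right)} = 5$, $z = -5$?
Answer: $\frac{696 i \sqrt{5}}{125} \approx 12.45 i$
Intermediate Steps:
$p{\left(K \right)} = - 5 \sqrt{K}$
$N{\left(u,l \right)} = - \frac{5 l}{3}$
$\frac{m{\left(-822 \right)}}{N{\left(-848,p{\left(-5 \right)} \right)}} = - \frac{232}{\left(- \frac{5}{3}\right) \left(- 5 \sqrt{-5}\right)} = - \frac{232}{\left(- \frac{5}{3}\right) \left(- 5 i \sqrt{5}\right)} = - \frac{232}{\frac{25}{3} i \sqrt{5}} = - 232 \left(- \frac{3 i \sqrt{5}}{125}\right) = \frac{696 i \sqrt{5}}{125}$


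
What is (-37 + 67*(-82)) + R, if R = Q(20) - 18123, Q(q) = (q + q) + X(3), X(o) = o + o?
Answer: -23608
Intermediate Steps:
X(o) = 2*o
Q(q) = 6 + 2*q (Q(q) = (q + q) + 2*3 = 2*q + 6 = 6 + 2*q)
R = -18077 (R = (6 + 2*20) - 18123 = (6 + 40) - 18123 = 46 - 18123 = -18077)
(-37 + 67*(-82)) + R = (-37 + 67*(-82)) - 18077 = (-37 - 5494) - 18077 = -5531 - 18077 = -23608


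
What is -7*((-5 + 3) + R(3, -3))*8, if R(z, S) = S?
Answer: 280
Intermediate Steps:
-7*((-5 + 3) + R(3, -3))*8 = -7*((-5 + 3) - 3)*8 = -7*(-2 - 3)*8 = -7*(-5)*8 = 35*8 = 280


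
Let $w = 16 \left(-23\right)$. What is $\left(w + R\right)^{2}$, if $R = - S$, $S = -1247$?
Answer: $772641$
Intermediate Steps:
$R = 1247$ ($R = \left(-1\right) \left(-1247\right) = 1247$)
$w = -368$
$\left(w + R\right)^{2} = \left(-368 + 1247\right)^{2} = 879^{2} = 772641$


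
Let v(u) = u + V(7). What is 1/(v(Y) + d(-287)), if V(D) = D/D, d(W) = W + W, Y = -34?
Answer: -1/607 ≈ -0.0016474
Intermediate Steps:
d(W) = 2*W
V(D) = 1
v(u) = 1 + u (v(u) = u + 1 = 1 + u)
1/(v(Y) + d(-287)) = 1/((1 - 34) + 2*(-287)) = 1/(-33 - 574) = 1/(-607) = -1/607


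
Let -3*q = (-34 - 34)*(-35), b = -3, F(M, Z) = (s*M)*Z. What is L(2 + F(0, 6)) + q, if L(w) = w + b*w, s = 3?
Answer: -2392/3 ≈ -797.33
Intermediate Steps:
F(M, Z) = 3*M*Z (F(M, Z) = (3*M)*Z = 3*M*Z)
q = -2380/3 (q = -(-34 - 34)*(-35)/3 = -(-68)*(-35)/3 = -⅓*2380 = -2380/3 ≈ -793.33)
L(w) = -2*w (L(w) = w - 3*w = -2*w)
L(2 + F(0, 6)) + q = -2*(2 + 3*0*6) - 2380/3 = -2*(2 + 0) - 2380/3 = -2*2 - 2380/3 = -4 - 2380/3 = -2392/3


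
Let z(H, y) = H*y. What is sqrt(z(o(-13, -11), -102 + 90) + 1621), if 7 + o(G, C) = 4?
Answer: sqrt(1657) ≈ 40.706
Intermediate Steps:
o(G, C) = -3 (o(G, C) = -7 + 4 = -3)
sqrt(z(o(-13, -11), -102 + 90) + 1621) = sqrt(-3*(-102 + 90) + 1621) = sqrt(-3*(-12) + 1621) = sqrt(36 + 1621) = sqrt(1657)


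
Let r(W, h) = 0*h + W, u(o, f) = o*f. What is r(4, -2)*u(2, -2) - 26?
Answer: -42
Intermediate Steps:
u(o, f) = f*o
r(W, h) = W (r(W, h) = 0 + W = W)
r(4, -2)*u(2, -2) - 26 = 4*(-2*2) - 26 = 4*(-4) - 26 = -16 - 26 = -42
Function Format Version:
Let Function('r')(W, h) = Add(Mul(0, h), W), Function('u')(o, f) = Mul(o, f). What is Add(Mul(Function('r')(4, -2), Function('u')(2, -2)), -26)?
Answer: -42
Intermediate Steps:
Function('u')(o, f) = Mul(f, o)
Function('r')(W, h) = W (Function('r')(W, h) = Add(0, W) = W)
Add(Mul(Function('r')(4, -2), Function('u')(2, -2)), -26) = Add(Mul(4, Mul(-2, 2)), -26) = Add(Mul(4, -4), -26) = Add(-16, -26) = -42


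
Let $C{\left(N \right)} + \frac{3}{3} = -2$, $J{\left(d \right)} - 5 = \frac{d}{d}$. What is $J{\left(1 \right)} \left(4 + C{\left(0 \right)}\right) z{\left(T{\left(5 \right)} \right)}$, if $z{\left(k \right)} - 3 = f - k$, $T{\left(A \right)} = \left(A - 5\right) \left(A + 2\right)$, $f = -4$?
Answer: $-6$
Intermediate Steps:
$J{\left(d \right)} = 6$ ($J{\left(d \right)} = 5 + \frac{d}{d} = 5 + 1 = 6$)
$C{\left(N \right)} = -3$ ($C{\left(N \right)} = -1 - 2 = -3$)
$T{\left(A \right)} = \left(-5 + A\right) \left(2 + A\right)$
$z{\left(k \right)} = -1 - k$ ($z{\left(k \right)} = 3 - \left(4 + k\right) = -1 - k$)
$J{\left(1 \right)} \left(4 + C{\left(0 \right)}\right) z{\left(T{\left(5 \right)} \right)} = 6 \left(4 - 3\right) \left(-1 - \left(-10 + 5^{2} - 15\right)\right) = 6 \cdot 1 \left(-1 - \left(-10 + 25 - 15\right)\right) = 6 \left(-1 - 0\right) = 6 \left(-1 + 0\right) = 6 \left(-1\right) = -6$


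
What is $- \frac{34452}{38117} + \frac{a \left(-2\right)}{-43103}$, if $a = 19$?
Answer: $- \frac{1483536110}{1642957051} \approx -0.90297$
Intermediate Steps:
$- \frac{34452}{38117} + \frac{a \left(-2\right)}{-43103} = - \frac{34452}{38117} + \frac{19 \left(-2\right)}{-43103} = \left(-34452\right) \frac{1}{38117} - - \frac{38}{43103} = - \frac{34452}{38117} + \frac{38}{43103} = - \frac{1483536110}{1642957051}$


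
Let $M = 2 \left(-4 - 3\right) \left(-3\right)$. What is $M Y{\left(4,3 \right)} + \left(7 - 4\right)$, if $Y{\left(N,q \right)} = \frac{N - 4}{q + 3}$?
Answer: $3$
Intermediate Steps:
$M = 42$ ($M = 2 \left(\left(-7\right) \left(-3\right)\right) = 2 \cdot 21 = 42$)
$Y{\left(N,q \right)} = \frac{-4 + N}{3 + q}$
$M Y{\left(4,3 \right)} + \left(7 - 4\right) = 42 \frac{-4 + 4}{3 + 3} + \left(7 - 4\right) = 42 \cdot \frac{1}{6} \cdot 0 + \left(7 - 4\right) = 42 \cdot \frac{1}{6} \cdot 0 + 3 = 42 \cdot 0 + 3 = 0 + 3 = 3$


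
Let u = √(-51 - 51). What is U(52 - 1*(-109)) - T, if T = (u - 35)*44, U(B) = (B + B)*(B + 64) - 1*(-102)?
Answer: 74092 - 44*I*√102 ≈ 74092.0 - 444.38*I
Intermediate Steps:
u = I*√102 (u = √(-102) = I*√102 ≈ 10.1*I)
U(B) = 102 + 2*B*(64 + B) (U(B) = (2*B)*(64 + B) + 102 = 2*B*(64 + B) + 102 = 102 + 2*B*(64 + B))
T = -1540 + 44*I*√102 (T = (I*√102 - 35)*44 = (-35 + I*√102)*44 = -1540 + 44*I*√102 ≈ -1540.0 + 444.38*I)
U(52 - 1*(-109)) - T = (102 + 2*(52 - 1*(-109))² + 128*(52 - 1*(-109))) - (-1540 + 44*I*√102) = (102 + 2*(52 + 109)² + 128*(52 + 109)) + (1540 - 44*I*√102) = (102 + 2*161² + 128*161) + (1540 - 44*I*√102) = (102 + 2*25921 + 20608) + (1540 - 44*I*√102) = (102 + 51842 + 20608) + (1540 - 44*I*√102) = 72552 + (1540 - 44*I*√102) = 74092 - 44*I*√102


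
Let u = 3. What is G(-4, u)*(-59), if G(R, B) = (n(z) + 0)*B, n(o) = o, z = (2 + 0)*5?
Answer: -1770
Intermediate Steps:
z = 10 (z = 2*5 = 10)
G(R, B) = 10*B (G(R, B) = (10 + 0)*B = 10*B)
G(-4, u)*(-59) = (10*3)*(-59) = 30*(-59) = -1770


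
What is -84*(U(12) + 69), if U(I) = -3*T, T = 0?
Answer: -5796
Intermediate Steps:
U(I) = 0 (U(I) = -3*0 = 0)
-84*(U(12) + 69) = -84*(0 + 69) = -84*69 = -5796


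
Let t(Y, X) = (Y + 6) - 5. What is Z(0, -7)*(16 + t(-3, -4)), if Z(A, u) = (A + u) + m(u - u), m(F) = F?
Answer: -98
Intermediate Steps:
t(Y, X) = 1 + Y (t(Y, X) = (6 + Y) - 5 = 1 + Y)
Z(A, u) = A + u (Z(A, u) = (A + u) + (u - u) = (A + u) + 0 = A + u)
Z(0, -7)*(16 + t(-3, -4)) = (0 - 7)*(16 + (1 - 3)) = -7*(16 - 2) = -7*14 = -98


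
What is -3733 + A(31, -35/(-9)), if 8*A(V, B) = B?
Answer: -268741/72 ≈ -3732.5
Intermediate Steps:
A(V, B) = B/8
-3733 + A(31, -35/(-9)) = -3733 + (-35/(-9))/8 = -3733 + (-35*(-⅑))/8 = -3733 + (⅛)*(35/9) = -3733 + 35/72 = -268741/72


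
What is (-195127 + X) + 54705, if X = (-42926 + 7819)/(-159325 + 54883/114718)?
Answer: -2566543696752248/18277390467 ≈ -1.4042e+5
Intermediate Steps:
X = 4027404826/18277390467 (X = -35107/(-159325 + 54883*(1/114718)) = -35107/(-159325 + 54883/114718) = -35107/(-18277390467/114718) = -35107*(-114718/18277390467) = 4027404826/18277390467 ≈ 0.22035)
(-195127 + X) + 54705 = (-195127 + 4027404826/18277390467) + 54705 = -3566408342249483/18277390467 + 54705 = -2566543696752248/18277390467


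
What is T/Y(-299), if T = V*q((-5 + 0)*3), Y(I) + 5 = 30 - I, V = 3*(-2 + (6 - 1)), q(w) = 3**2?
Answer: 1/4 ≈ 0.25000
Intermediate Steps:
q(w) = 9
V = 9 (V = 3*(-2 + 5) = 3*3 = 9)
Y(I) = 25 - I (Y(I) = -5 + (30 - I) = 25 - I)
T = 81 (T = 9*9 = 81)
T/Y(-299) = 81/(25 - 1*(-299)) = 81/(25 + 299) = 81/324 = 81*(1/324) = 1/4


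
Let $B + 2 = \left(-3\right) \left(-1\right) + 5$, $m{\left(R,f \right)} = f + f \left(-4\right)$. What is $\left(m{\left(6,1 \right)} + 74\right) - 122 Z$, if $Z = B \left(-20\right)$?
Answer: $14711$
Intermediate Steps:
$m{\left(R,f \right)} = - 3 f$ ($m{\left(R,f \right)} = f - 4 f = - 3 f$)
$B = 6$ ($B = -2 + \left(\left(-3\right) \left(-1\right) + 5\right) = -2 + \left(3 + 5\right) = -2 + 8 = 6$)
$Z = -120$ ($Z = 6 \left(-20\right) = -120$)
$\left(m{\left(6,1 \right)} + 74\right) - 122 Z = \left(\left(-3\right) 1 + 74\right) - -14640 = \left(-3 + 74\right) + 14640 = 71 + 14640 = 14711$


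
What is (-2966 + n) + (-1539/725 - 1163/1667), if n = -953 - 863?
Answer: -5782814338/1208575 ≈ -4784.8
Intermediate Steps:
n = -1816
(-2966 + n) + (-1539/725 - 1163/1667) = (-2966 - 1816) + (-1539/725 - 1163/1667) = -4782 + (-1539*1/725 - 1163*1/1667) = -4782 + (-1539/725 - 1163/1667) = -4782 - 3408688/1208575 = -5782814338/1208575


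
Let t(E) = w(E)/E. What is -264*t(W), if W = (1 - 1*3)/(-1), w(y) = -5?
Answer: 660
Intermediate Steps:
W = 2 (W = (1 - 3)*(-1) = -2*(-1) = 2)
t(E) = -5/E
-264*t(W) = -(-1320)/2 = -264*(-5/2) = 660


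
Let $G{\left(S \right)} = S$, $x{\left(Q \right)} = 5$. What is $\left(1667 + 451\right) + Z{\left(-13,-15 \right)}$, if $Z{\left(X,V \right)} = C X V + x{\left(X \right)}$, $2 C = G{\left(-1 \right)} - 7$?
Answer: $1343$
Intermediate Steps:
$C = -4$ ($C = \frac{-1 - 7}{2} = \frac{1}{2} \left(-8\right) = -4$)
$Z{\left(X,V \right)} = 5 - 4 V X$ ($Z{\left(X,V \right)} = - 4 X V + 5 = - 4 V X + 5 = 5 - 4 V X$)
$\left(1667 + 451\right) + Z{\left(-13,-15 \right)} = \left(1667 + 451\right) + \left(5 - \left(-60\right) \left(-13\right)\right) = 2118 + \left(5 - 780\right) = 2118 - 775 = 1343$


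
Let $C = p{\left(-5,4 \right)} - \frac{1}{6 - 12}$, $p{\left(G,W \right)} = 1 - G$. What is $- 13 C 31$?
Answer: $- \frac{14911}{6} \approx -2485.2$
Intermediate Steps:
$C = \frac{37}{6}$ ($C = \left(1 - -5\right) - \frac{1}{6 - 12} = \left(1 + 5\right) - \frac{1}{-6} = 6 - - \frac{1}{6} = 6 + \frac{1}{6} = \frac{37}{6} \approx 6.1667$)
$- 13 C 31 = \left(-13\right) \frac{37}{6} \cdot 31 = \left(- \frac{481}{6}\right) 31 = - \frac{14911}{6}$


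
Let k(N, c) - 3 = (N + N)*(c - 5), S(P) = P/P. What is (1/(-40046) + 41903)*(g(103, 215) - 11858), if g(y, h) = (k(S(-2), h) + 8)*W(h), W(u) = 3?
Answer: -17728572228405/40046 ≈ -4.4271e+8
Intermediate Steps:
S(P) = 1
k(N, c) = 3 + 2*N*(-5 + c) (k(N, c) = 3 + (N + N)*(c - 5) = 3 + (2*N)*(-5 + c) = 3 + 2*N*(-5 + c))
g(y, h) = 3 + 6*h (g(y, h) = ((3 - 10*1 + 2*1*h) + 8)*3 = ((3 - 10 + 2*h) + 8)*3 = ((-7 + 2*h) + 8)*3 = (1 + 2*h)*3 = 3 + 6*h)
(1/(-40046) + 41903)*(g(103, 215) - 11858) = (1/(-40046) + 41903)*((3 + 6*215) - 11858) = (-1/40046 + 41903)*((3 + 1290) - 11858) = 1678047537*(1293 - 11858)/40046 = (1678047537/40046)*(-10565) = -17728572228405/40046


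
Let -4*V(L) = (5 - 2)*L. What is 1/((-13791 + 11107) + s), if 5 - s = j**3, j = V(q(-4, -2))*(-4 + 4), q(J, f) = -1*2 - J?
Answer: -1/2679 ≈ -0.00037327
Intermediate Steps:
q(J, f) = -2 - J
V(L) = -3*L/4 (V(L) = -(5 - 2)*L/4 = -3*L/4)
j = 0 (j = (-3*(-2 - 1*(-4))/4)*(-4 + 4) = -3*(-2 + 4)/4*0 = -3/4*2*0 = -3/2*0 = 0)
s = 5 (s = 5 - 1*0**3 = 5 - 1*0 = 5 + 0 = 5)
1/((-13791 + 11107) + s) = 1/((-13791 + 11107) + 5) = 1/(-2684 + 5) = 1/(-2679) = -1/2679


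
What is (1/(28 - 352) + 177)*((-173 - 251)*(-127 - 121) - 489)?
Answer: 6002109061/324 ≈ 1.8525e+7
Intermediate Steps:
(1/(28 - 352) + 177)*((-173 - 251)*(-127 - 121) - 489) = (1/(-324) + 177)*(-424*(-248) - 489) = (-1/324 + 177)*(105152 - 489) = (57347/324)*104663 = 6002109061/324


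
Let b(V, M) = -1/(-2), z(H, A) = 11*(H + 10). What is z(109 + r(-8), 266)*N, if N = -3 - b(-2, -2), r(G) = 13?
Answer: -5082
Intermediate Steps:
z(H, A) = 110 + 11*H (z(H, A) = 11*(10 + H) = 110 + 11*H)
b(V, M) = ½ (b(V, M) = -1*(-½) = ½)
N = -7/2 (N = -3 - 1*½ = -3 - ½ = -7/2 ≈ -3.5000)
z(109 + r(-8), 266)*N = (110 + 11*(109 + 13))*(-7/2) = (110 + 11*122)*(-7/2) = (110 + 1342)*(-7/2) = 1452*(-7/2) = -5082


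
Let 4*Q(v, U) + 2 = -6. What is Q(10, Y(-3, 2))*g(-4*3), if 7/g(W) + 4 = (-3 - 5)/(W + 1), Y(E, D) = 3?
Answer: 77/18 ≈ 4.2778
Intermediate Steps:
g(W) = 7/(-4 - 8/(1 + W)) (g(W) = 7/(-4 + (-3 - 5)/(W + 1)) = 7/(-4 - 8/(1 + W)))
Q(v, U) = -2 (Q(v, U) = -1/2 + (1/4)*(-6) = -1/2 - 3/2 = -2)
Q(10, Y(-3, 2))*g(-4*3) = -7*(-1 - (-4)*3)/(2*(3 - 4*3)) = -7*(-1 - 1*(-12))/(2*(3 - 12)) = -7*(-1 + 12)/(2*(-9)) = -7*(-1)*11/(2*9) = -2*(-77/36) = 77/18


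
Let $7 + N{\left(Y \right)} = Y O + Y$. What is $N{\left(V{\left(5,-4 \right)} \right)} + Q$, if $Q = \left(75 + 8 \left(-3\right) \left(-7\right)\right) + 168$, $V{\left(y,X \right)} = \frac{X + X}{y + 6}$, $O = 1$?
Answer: $\frac{4428}{11} \approx 402.55$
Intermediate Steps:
$V{\left(y,X \right)} = \frac{2 X}{6 + y}$
$N{\left(Y \right)} = -7 + 2 Y$ ($N{\left(Y \right)} = -7 + \left(Y 1 + Y\right) = -7 + \left(Y + Y\right) = -7 + 2 Y$)
$Q = 411$ ($Q = \left(75 - -168\right) + 168 = \left(75 + 168\right) + 168 = 243 + 168 = 411$)
$N{\left(V{\left(5,-4 \right)} \right)} + Q = \left(-7 + 2 \cdot 2 \left(-4\right) \frac{1}{6 + 5}\right) + 411 = \left(-7 + 2 \cdot 2 \left(-4\right) \frac{1}{11}\right) + 411 = \left(-7 + 2 \left(- \frac{8}{11}\right)\right) + 411 = \left(-7 - \frac{16}{11}\right) + 411 = - \frac{93}{11} + 411 = \frac{4428}{11}$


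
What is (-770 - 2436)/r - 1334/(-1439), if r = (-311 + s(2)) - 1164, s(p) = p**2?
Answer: 6575748/2116769 ≈ 3.1065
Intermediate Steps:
r = -1471 (r = (-311 + 2**2) - 1164 = (-311 + 4) - 1164 = -307 - 1164 = -1471)
(-770 - 2436)/r - 1334/(-1439) = (-770 - 2436)/(-1471) - 1334/(-1439) = -3206*(-1/1471) - 1334*(-1/1439) = 3206/1471 + 1334/1439 = 6575748/2116769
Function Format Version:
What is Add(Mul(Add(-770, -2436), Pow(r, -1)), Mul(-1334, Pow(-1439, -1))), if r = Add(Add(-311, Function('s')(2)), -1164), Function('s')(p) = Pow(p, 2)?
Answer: Rational(6575748, 2116769) ≈ 3.1065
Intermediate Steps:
r = -1471 (r = Add(Add(-311, Pow(2, 2)), -1164) = Add(Add(-311, 4), -1164) = Add(-307, -1164) = -1471)
Add(Mul(Add(-770, -2436), Pow(r, -1)), Mul(-1334, Pow(-1439, -1))) = Add(Mul(Add(-770, -2436), Pow(-1471, -1)), Mul(-1334, Pow(-1439, -1))) = Add(Mul(-3206, Rational(-1, 1471)), Mul(-1334, Rational(-1, 1439))) = Add(Rational(3206, 1471), Rational(1334, 1439)) = Rational(6575748, 2116769)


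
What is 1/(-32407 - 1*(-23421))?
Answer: -1/8986 ≈ -0.00011128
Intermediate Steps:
1/(-32407 - 1*(-23421)) = 1/(-32407 + 23421) = 1/(-8986) = -1/8986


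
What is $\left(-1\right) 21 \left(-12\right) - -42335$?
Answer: $42587$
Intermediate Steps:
$\left(-1\right) 21 \left(-12\right) - -42335 = \left(-21\right) \left(-12\right) + 42335 = 252 + 42335 = 42587$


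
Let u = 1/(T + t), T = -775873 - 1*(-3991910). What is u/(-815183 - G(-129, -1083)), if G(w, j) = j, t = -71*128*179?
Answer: -1/1293836918500 ≈ -7.7289e-13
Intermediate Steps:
t = -1626752 (t = -9088*179 = -1626752)
T = 3216037 (T = -775873 + 3991910 = 3216037)
u = 1/1589285 (u = 1/(3216037 - 1626752) = 1/1589285 ≈ 6.2921e-7)
u/(-815183 - G(-129, -1083)) = 1/(1589285*(-815183 - 1*(-1083))) = 1/(1589285*(-815183 + 1083)) = (1/1589285)/(-814100) = (1/1589285)*(-1/814100) = -1/1293836918500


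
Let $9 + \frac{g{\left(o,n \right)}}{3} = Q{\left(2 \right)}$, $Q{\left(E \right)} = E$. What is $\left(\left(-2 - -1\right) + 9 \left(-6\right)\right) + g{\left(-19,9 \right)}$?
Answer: $-76$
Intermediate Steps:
$g{\left(o,n \right)} = -21$ ($g{\left(o,n \right)} = -27 + 3 \cdot 2 = -27 + 6 = -21$)
$\left(\left(-2 - -1\right) + 9 \left(-6\right)\right) + g{\left(-19,9 \right)} = \left(\left(-2 - -1\right) + 9 \left(-6\right)\right) - 21 = \left(\left(-2 + 1\right) - 54\right) - 21 = \left(-1 - 54\right) - 21 = -55 - 21 = -76$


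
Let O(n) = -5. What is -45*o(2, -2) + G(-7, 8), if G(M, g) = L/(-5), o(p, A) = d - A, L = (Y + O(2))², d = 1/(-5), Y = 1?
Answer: -421/5 ≈ -84.200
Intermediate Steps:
d = -⅕ ≈ -0.20000
L = 16 (L = (1 - 5)² = (-4)² = 16)
o(p, A) = -⅕ - A
G(M, g) = -16/5 (G(M, g) = 16/(-5) = 16*(-⅕) = -16/5)
-45*o(2, -2) + G(-7, 8) = -45*(-⅕ - 1*(-2)) - 16/5 = -45*(-⅕ + 2) - 16/5 = -45*9/5 - 16/5 = -81 - 16/5 = -421/5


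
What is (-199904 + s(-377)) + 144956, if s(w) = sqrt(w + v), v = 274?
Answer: -54948 + I*sqrt(103) ≈ -54948.0 + 10.149*I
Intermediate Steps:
s(w) = sqrt(274 + w) (s(w) = sqrt(w + 274) = sqrt(274 + w))
(-199904 + s(-377)) + 144956 = (-199904 + sqrt(274 - 377)) + 144956 = (-199904 + sqrt(-103)) + 144956 = (-199904 + I*sqrt(103)) + 144956 = -54948 + I*sqrt(103)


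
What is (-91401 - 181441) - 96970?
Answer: -369812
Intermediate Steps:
(-91401 - 181441) - 96970 = -272842 - 96970 = -369812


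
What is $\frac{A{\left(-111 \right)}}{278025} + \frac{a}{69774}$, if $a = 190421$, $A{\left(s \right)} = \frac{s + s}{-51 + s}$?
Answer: $\frac{476477047271}{174590247150} \approx 2.7291$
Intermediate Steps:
$A{\left(s \right)} = \frac{2 s}{-51 + s}$
$\frac{A{\left(-111 \right)}}{278025} + \frac{a}{69774} = \frac{2 \left(-111\right) \frac{1}{-51 - 111}}{278025} + \frac{190421}{69774} = 2 \left(-111\right) \frac{1}{-162} \cdot \frac{1}{278025} + 190421 \cdot \frac{1}{69774} = 2 \left(-111\right) \left(- \frac{1}{162}\right) \frac{1}{278025} + \frac{190421}{69774} = \frac{37}{27} \cdot \frac{1}{278025} + \frac{190421}{69774} = \frac{37}{7506675} + \frac{190421}{69774} = \frac{476477047271}{174590247150}$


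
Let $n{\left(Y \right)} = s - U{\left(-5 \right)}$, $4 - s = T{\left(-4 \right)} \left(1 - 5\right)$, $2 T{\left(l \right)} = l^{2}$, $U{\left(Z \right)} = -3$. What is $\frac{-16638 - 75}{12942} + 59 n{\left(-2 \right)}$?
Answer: $\frac{3306981}{1438} \approx 2299.7$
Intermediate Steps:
$T{\left(l \right)} = \frac{l^{2}}{2}$
$s = 36$ ($s = 4 - \frac{\left(-4\right)^{2}}{2} \left(1 - 5\right) = 4 - \frac{1}{2} \cdot 16 \left(-4\right) = 4 - 8 \left(-4\right) = 4 - -32 = 4 + 32 = 36$)
$n{\left(Y \right)} = 39$ ($n{\left(Y \right)} = 36 - -3 = 36 + 3 = 39$)
$\frac{-16638 - 75}{12942} + 59 n{\left(-2 \right)} = \frac{-16638 - 75}{12942} + 59 \cdot 39 = \left(-16713\right) \frac{1}{12942} + 2301 = - \frac{1857}{1438} + 2301 = \frac{3306981}{1438}$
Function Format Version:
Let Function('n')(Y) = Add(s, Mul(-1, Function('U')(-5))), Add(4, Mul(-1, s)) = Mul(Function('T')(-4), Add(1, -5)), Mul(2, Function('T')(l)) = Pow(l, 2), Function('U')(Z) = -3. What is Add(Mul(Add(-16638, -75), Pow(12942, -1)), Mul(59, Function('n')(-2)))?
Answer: Rational(3306981, 1438) ≈ 2299.7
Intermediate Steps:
Function('T')(l) = Mul(Rational(1, 2), Pow(l, 2))
s = 36 (s = Add(4, Mul(-1, Mul(Mul(Rational(1, 2), Pow(-4, 2)), Add(1, -5)))) = Add(4, Mul(-1, Mul(Mul(Rational(1, 2), 16), -4))) = Add(4, Mul(-1, Mul(8, -4))) = Add(4, Mul(-1, -32)) = Add(4, 32) = 36)
Function('n')(Y) = 39 (Function('n')(Y) = Add(36, Mul(-1, -3)) = Add(36, 3) = 39)
Add(Mul(Add(-16638, -75), Pow(12942, -1)), Mul(59, Function('n')(-2))) = Add(Mul(Add(-16638, -75), Pow(12942, -1)), Mul(59, 39)) = Add(Mul(-16713, Rational(1, 12942)), 2301) = Add(Rational(-1857, 1438), 2301) = Rational(3306981, 1438)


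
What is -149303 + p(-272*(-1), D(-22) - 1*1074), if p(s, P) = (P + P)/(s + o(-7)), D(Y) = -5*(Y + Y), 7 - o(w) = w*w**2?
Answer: -46434087/311 ≈ -1.4931e+5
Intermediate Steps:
o(w) = 7 - w**3 (o(w) = 7 - w*w**2 = 7 - w**3)
D(Y) = -10*Y
p(s, P) = 2*P/(350 + s) (p(s, P) = (P + P)/(s + (7 - 1*(-7)**3)) = (2*P)/(s + (7 - 1*(-343))) = (2*P)/(s + (7 + 343)) = (2*P)/(s + 350) = (2*P)/(350 + s) = 2*P/(350 + s))
-149303 + p(-272*(-1), D(-22) - 1*1074) = -149303 + 2*(-10*(-22) - 1*1074)/(350 - 272*(-1)) = -149303 + 2*(220 - 1074)/(350 + 272) = -149303 + 2*(-854)/622 = -149303 + 2*(-854)*(1/622) = -149303 - 854/311 = -46434087/311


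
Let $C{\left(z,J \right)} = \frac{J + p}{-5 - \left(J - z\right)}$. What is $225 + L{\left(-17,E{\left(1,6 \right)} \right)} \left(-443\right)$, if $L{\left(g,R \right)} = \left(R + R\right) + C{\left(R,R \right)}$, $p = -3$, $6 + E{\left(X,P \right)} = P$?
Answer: $- \frac{204}{5} \approx -40.8$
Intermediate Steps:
$E{\left(X,P \right)} = -6 + P$
$C{\left(z,J \right)} = \frac{-3 + J}{-5 + z - J}$ ($C{\left(z,J \right)} = \frac{J - 3}{-5 - \left(J - z\right)} = \frac{-3 + J}{-5 + z - J}$)
$L{\left(g,R \right)} = \frac{3}{5} + \frac{9 R}{5}$ ($L{\left(g,R \right)} = \left(R + R\right) + \frac{3 - R}{5 + R - R} = 2 R + \frac{3 - R}{5} = 2 R - \left(- \frac{3}{5} + \frac{R}{5}\right) = \frac{3}{5} + \frac{9 R}{5}$)
$225 + L{\left(-17,E{\left(1,6 \right)} \right)} \left(-443\right) = 225 + \left(\frac{3}{5} + \frac{9 \left(-6 + 6\right)}{5}\right) \left(-443\right) = 225 + \left(\frac{3}{5} + \frac{9}{5} \cdot 0\right) \left(-443\right) = 225 + \left(\frac{3}{5} + 0\right) \left(-443\right) = 225 + \frac{3}{5} \left(-443\right) = 225 - \frac{1329}{5} = - \frac{204}{5}$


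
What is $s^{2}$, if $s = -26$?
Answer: $676$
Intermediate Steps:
$s^{2} = \left(-26\right)^{2} = 676$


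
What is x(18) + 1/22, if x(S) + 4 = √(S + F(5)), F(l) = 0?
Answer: -87/22 + 3*√2 ≈ 0.28810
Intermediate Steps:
x(S) = -4 + √S (x(S) = -4 + √(S + 0) = -4 + √S)
x(18) + 1/22 = (-4 + √18) + 1/22 = (-4 + 3*√2) + 1/22 = -87/22 + 3*√2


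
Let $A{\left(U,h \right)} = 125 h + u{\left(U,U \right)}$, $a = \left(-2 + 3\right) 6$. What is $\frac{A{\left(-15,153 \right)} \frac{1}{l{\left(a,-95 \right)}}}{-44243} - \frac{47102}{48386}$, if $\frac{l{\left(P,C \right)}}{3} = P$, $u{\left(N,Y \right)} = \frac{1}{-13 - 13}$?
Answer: $- \frac{38436188537}{38533352364} \approx -0.99748$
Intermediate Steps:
$a = 6$ ($a = 1 \cdot 6 = 6$)
$u{\left(N,Y \right)} = - \frac{1}{26}$ ($u{\left(N,Y \right)} = \frac{1}{-26} = - \frac{1}{26}$)
$l{\left(P,C \right)} = 3 P$
$A{\left(U,h \right)} = - \frac{1}{26} + 125 h$ ($A{\left(U,h \right)} = 125 h - \frac{1}{26} = - \frac{1}{26} + 125 h$)
$\frac{A{\left(-15,153 \right)} \frac{1}{l{\left(a,-95 \right)}}}{-44243} - \frac{47102}{48386} = \frac{\left(- \frac{1}{26} + 125 \cdot 153\right) \frac{1}{3 \cdot 6}}{-44243} - \frac{47102}{48386} = \frac{- \frac{1}{26} + 19125}{18} \left(- \frac{1}{44243}\right) - \frac{23551}{24193} = \frac{497249}{26} \cdot \frac{1}{18} \left(- \frac{1}{44243}\right) - \frac{23551}{24193} = \frac{497249}{468} \left(- \frac{1}{44243}\right) - \frac{23551}{24193} = - \frac{497249}{20705724} - \frac{23551}{24193} = - \frac{38436188537}{38533352364}$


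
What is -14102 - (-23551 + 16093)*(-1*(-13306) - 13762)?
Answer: -3414950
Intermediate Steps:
-14102 - (-23551 + 16093)*(-1*(-13306) - 13762) = -14102 - (-7458)*(13306 - 13762) = -14102 - (-7458)*(-456) = -14102 - 1*3400848 = -14102 - 3400848 = -3414950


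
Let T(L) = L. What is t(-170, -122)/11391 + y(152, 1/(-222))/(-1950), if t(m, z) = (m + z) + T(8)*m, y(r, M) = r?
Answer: -825472/3702075 ≈ -0.22298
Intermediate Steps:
t(m, z) = z + 9*m (t(m, z) = (m + z) + 8*m = z + 9*m)
t(-170, -122)/11391 + y(152, 1/(-222))/(-1950) = (-122 + 9*(-170))/11391 + 152/(-1950) = (-122 - 1530)*(1/11391) + 152*(-1/1950) = -1652*1/11391 - 76/975 = -1652/11391 - 76/975 = -825472/3702075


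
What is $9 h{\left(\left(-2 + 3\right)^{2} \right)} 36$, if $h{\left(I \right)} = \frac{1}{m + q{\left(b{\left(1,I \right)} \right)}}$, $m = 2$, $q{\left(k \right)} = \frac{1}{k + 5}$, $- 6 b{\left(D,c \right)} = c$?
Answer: $\frac{2349}{16} \approx 146.81$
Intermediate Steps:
$b{\left(D,c \right)} = - \frac{c}{6}$
$q{\left(k \right)} = \frac{1}{5 + k}$
$h{\left(I \right)} = \frac{1}{2 + \frac{1}{5 - \frac{I}{6}}}$
$9 h{\left(\left(-2 + 3\right)^{2} \right)} 36 = 9 \frac{-30 + \left(-2 + 3\right)^{2}}{2 \left(-33 + \left(-2 + 3\right)^{2}\right)} 36 = 9 \frac{-30 + 1^{2}}{2 \left(-33 + 1^{2}\right)} 36 = 9 \frac{-30 + 1}{2 \left(-33 + 1\right)} 36 = 9 \cdot \frac{1}{2} \frac{1}{-32} \left(-29\right) 36 = 9 \cdot \frac{1}{2} \left(- \frac{1}{32}\right) \left(-29\right) 36 = 9 \cdot \frac{29}{64} \cdot 36 = \frac{261}{64} \cdot 36 = \frac{2349}{16}$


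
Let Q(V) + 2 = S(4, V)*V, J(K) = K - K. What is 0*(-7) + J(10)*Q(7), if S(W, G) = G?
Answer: 0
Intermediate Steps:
J(K) = 0
Q(V) = -2 + V² (Q(V) = -2 + V*V = -2 + V²)
0*(-7) + J(10)*Q(7) = 0*(-7) + 0*(-2 + 7²) = 0 + 0*(-2 + 49) = 0 + 0*47 = 0 + 0 = 0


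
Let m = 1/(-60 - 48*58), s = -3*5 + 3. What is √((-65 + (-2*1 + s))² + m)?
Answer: √1402202837/474 ≈ 79.000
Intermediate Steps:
s = -12 (s = -15 + 3 = -12)
m = -1/2844 (m = 1/(-60 - 2784) = 1/(-2844) = -1/2844 ≈ -0.00035162)
√((-65 + (-2*1 + s))² + m) = √((-65 + (-2*1 - 12))² - 1/2844) = √((-65 + (-2 - 12))² - 1/2844) = √((-65 - 14)² - 1/2844) = √((-79)² - 1/2844) = √(6241 - 1/2844) = √(17749403/2844) = √1402202837/474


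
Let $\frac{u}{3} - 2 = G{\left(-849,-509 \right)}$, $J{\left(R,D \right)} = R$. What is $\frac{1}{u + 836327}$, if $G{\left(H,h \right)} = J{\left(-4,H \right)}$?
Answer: $\frac{1}{836321} \approx 1.1957 \cdot 10^{-6}$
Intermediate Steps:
$G{\left(H,h \right)} = -4$
$u = -6$ ($u = 6 + 3 \left(-4\right) = 6 - 12 = -6$)
$\frac{1}{u + 836327} = \frac{1}{-6 + 836327} = \frac{1}{836321}$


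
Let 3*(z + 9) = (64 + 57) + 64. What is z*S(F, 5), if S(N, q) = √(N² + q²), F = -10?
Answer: 790*√5/3 ≈ 588.83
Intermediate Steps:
z = 158/3 (z = -9 + ((64 + 57) + 64)/3 = -9 + (121 + 64)/3 = -9 + (⅓)*185 = -9 + 185/3 = 158/3 ≈ 52.667)
z*S(F, 5) = 158*√((-10)² + 5²)/3 = 158*√(100 + 25)/3 = 158*√125/3 = 158*(5*√5)/3 = 790*√5/3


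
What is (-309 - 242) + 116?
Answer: -435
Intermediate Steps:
(-309 - 242) + 116 = -551 + 116 = -435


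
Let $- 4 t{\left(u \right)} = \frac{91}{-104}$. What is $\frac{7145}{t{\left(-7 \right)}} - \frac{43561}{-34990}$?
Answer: $\frac{8000418527}{244930} \approx 32664.0$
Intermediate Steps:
$t{\left(u \right)} = \frac{7}{32}$ ($t{\left(u \right)} = - \frac{91 \frac{1}{-104}}{4} = - \frac{91 \left(- \frac{1}{104}\right)}{4} = \left(- \frac{1}{4}\right) \left(- \frac{7}{8}\right) = \frac{7}{32}$)
$\frac{7145}{t{\left(-7 \right)}} - \frac{43561}{-34990} = \frac{7145}{\frac{7}{32}} - \frac{43561}{-34990} = 7145 \cdot \frac{32}{7} - - \frac{43561}{34990} = \frac{228640}{7} + \frac{43561}{34990} = \frac{8000418527}{244930}$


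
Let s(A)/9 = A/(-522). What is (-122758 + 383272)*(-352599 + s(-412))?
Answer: -2663798634810/29 ≈ -9.1855e+10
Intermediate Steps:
s(A) = -A/58 (s(A) = 9*(A/(-522)) = 9*(A*(-1/522)) = 9*(-A/522) = -A/58)
(-122758 + 383272)*(-352599 + s(-412)) = (-122758 + 383272)*(-352599 - 1/58*(-412)) = 260514*(-352599 + 206/29) = 260514*(-10225165/29) = -2663798634810/29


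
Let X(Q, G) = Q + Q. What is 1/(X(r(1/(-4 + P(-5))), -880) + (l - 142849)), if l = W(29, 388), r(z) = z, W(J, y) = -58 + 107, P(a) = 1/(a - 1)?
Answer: -25/3570012 ≈ -7.0028e-6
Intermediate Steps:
P(a) = 1/(-1 + a)
W(J, y) = 49
X(Q, G) = 2*Q
l = 49
1/(X(r(1/(-4 + P(-5))), -880) + (l - 142849)) = 1/(2/(-4 + 1/(-1 - 5)) + (49 - 142849)) = 1/(2/(-4 + 1/(-6)) - 142800) = 1/(2/(-4 - ⅙) - 142800) = 1/(2/(-25/6) - 142800) = 1/(2*(-6/25) - 142800) = 1/(-12/25 - 142800) = 1/(-3570012/25) = -25/3570012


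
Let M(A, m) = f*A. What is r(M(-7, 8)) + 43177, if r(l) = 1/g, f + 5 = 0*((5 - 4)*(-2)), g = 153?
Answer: 6606082/153 ≈ 43177.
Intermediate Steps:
f = -5 (f = -5 + 0*((5 - 4)*(-2)) = -5 + 0*(1*(-2)) = -5 + 0*(-2) = -5 + 0 = -5)
M(A, m) = -5*A
r(l) = 1/153
r(M(-7, 8)) + 43177 = 1/153 + 43177 = 6606082/153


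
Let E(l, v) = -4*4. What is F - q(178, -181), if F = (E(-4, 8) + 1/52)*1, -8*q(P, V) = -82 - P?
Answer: -2521/52 ≈ -48.481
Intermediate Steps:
E(l, v) = -16
q(P, V) = 41/4 + P/8 (q(P, V) = -(-82 - P)/8 = 41/4 + P/8)
F = -831/52 (F = (-16 + 1/52)*1 = -831/52*1 = -831/52 ≈ -15.981)
F - q(178, -181) = -831/52 - (41/4 + (1/8)*178) = -831/52 - (41/4 + 89/4) = -831/52 - 1*65/2 = -831/52 - 65/2 = -2521/52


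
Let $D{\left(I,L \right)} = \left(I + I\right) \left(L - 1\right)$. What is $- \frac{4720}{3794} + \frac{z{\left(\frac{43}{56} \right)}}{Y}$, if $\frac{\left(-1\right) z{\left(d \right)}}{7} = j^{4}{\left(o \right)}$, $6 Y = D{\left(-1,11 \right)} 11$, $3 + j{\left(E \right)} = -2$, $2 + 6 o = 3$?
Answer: $\frac{4927705}{41734} \approx 118.07$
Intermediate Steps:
$D{\left(I,L \right)} = 2 I \left(-1 + L\right)$
$o = \frac{1}{6}$ ($o = - \frac{1}{3} + \frac{1}{6} \cdot 3 = - \frac{1}{3} + \frac{1}{2} = \frac{1}{6} \approx 0.16667$)
$j{\left(E \right)} = -5$ ($j{\left(E \right)} = -3 - 2 = -5$)
$Y = - \frac{110}{3}$ ($Y = \frac{2 \left(-1\right) \left(-1 + 11\right) 11}{6} = \frac{2 \left(-1\right) 10 \cdot 11}{6} = \frac{\left(-20\right) 11}{6} = \frac{1}{6} \left(-220\right) = - \frac{110}{3} \approx -36.667$)
$z{\left(d \right)} = -4375$ ($z{\left(d \right)} = - 7 \left(-5\right)^{4} = \left(-7\right) 625 = -4375$)
$- \frac{4720}{3794} + \frac{z{\left(\frac{43}{56} \right)}}{Y} = - \frac{4720}{3794} - \frac{4375}{- \frac{110}{3}} = \left(-4720\right) \frac{1}{3794} - - \frac{2625}{22} = - \frac{2360}{1897} + \frac{2625}{22} = \frac{4927705}{41734}$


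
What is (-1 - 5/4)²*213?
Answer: 17253/16 ≈ 1078.3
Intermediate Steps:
(-1 - 5/4)²*213 = (-9/4)²*213 = (81/16)*213 = 17253/16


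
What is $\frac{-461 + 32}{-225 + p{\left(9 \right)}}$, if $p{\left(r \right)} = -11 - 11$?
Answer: $\frac{33}{19} \approx 1.7368$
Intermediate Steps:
$p{\left(r \right)} = -22$
$\frac{-461 + 32}{-225 + p{\left(9 \right)}} = \frac{-461 + 32}{-225 - 22} = - \frac{429}{-247} = \left(-429\right) \left(- \frac{1}{247}\right) = \frac{33}{19}$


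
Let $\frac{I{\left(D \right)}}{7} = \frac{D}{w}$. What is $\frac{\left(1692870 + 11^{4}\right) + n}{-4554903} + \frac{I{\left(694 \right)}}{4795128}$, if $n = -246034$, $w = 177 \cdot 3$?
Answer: $- \frac{620201593685827}{1932958847763684} \approx -0.32086$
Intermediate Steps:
$w = 531$
$I{\left(D \right)} = \frac{7 D}{531}$ ($I{\left(D \right)} = 7 \frac{D}{531} = \frac{7 D}{531}$)
$\frac{\left(1692870 + 11^{4}\right) + n}{-4554903} + \frac{I{\left(694 \right)}}{4795128} = \frac{\left(1692870 + 11^{4}\right) - 246034}{-4554903} + \frac{\frac{7}{531} \cdot 694}{4795128} = \left(\left(1692870 + 14641\right) - 246034\right) \left(- \frac{1}{4554903}\right) + \frac{4858}{531} \cdot \frac{1}{4795128} = \left(1707511 - 246034\right) \left(- \frac{1}{4554903}\right) + \frac{2429}{1273106484} = 1461477 \left(- \frac{1}{4554903}\right) + \frac{2429}{1273106484} = - \frac{487159}{1518301} + \frac{2429}{1273106484} = - \frac{620201593685827}{1932958847763684}$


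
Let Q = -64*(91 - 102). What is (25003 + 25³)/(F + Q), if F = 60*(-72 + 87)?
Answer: 10157/401 ≈ 25.329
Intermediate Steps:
Q = 704 (Q = -64*(-11) = 704)
F = 900 (F = 60*15 = 900)
(25003 + 25³)/(F + Q) = (25003 + 25³)/(900 + 704) = (25003 + 15625)/1604 = 40628*(1/1604) = 10157/401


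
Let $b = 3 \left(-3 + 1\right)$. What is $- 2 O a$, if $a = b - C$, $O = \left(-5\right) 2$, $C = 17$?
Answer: $-460$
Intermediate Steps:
$b = -6$ ($b = 3 \left(-2\right) = -6$)
$O = -10$
$a = -23$ ($a = -6 - 17 = -23$)
$- 2 O a = \left(-2\right) \left(-10\right) \left(-23\right) = 20 \left(-23\right) = -460$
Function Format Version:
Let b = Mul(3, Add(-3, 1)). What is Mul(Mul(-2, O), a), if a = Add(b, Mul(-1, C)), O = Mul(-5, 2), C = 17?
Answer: -460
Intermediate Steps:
b = -6 (b = Mul(3, -2) = -6)
O = -10
a = -23 (a = Add(-6, Mul(-1, 17)) = Add(-6, -17) = -23)
Mul(Mul(-2, O), a) = Mul(Mul(-2, -10), -23) = Mul(20, -23) = -460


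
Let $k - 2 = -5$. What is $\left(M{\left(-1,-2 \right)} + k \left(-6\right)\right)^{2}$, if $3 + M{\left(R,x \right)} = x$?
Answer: $169$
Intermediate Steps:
$k = -3$ ($k = 2 - 5 = -3$)
$M{\left(R,x \right)} = -3 + x$
$\left(M{\left(-1,-2 \right)} + k \left(-6\right)\right)^{2} = \left(\left(-3 - 2\right) - -18\right)^{2} = \left(-5 + 18\right)^{2} = 13^{2} = 169$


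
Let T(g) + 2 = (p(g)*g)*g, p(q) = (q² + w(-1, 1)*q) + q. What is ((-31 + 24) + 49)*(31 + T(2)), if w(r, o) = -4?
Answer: 882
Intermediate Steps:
p(q) = q² - 3*q (p(q) = (q² - 4*q) + q = q² - 3*q)
T(g) = -2 + g³*(-3 + g) (T(g) = -2 + ((g*(-3 + g))*g)*g = -2 + (g²*(-3 + g))*g = -2 + g³*(-3 + g))
((-31 + 24) + 49)*(31 + T(2)) = ((-31 + 24) + 49)*(31 + (-2 + 2³*(-3 + 2))) = (-7 + 49)*(31 + (-2 + 8*(-1))) = 42*(31 + (-2 - 8)) = 42*(31 - 10) = 42*21 = 882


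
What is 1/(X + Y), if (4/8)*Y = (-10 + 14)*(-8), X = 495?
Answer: 1/431 ≈ 0.0023202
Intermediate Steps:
Y = -64 (Y = 2*((-10 + 14)*(-8)) = 2*(4*(-8)) = 2*(-32) = -64)
1/(X + Y) = 1/(495 - 64) = 1/431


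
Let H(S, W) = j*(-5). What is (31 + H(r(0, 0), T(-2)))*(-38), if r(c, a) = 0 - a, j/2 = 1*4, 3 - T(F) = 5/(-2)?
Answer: 342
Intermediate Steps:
T(F) = 11/2 (T(F) = 3 - 5/(-2) = 3 - 5*(-1)/2 = 3 - 1*(-5/2) = 3 + 5/2 = 11/2)
j = 8 (j = 2*(1*4) = 2*4 = 8)
r(c, a) = -a
H(S, W) = -40 (H(S, W) = 8*(-5) = -40)
(31 + H(r(0, 0), T(-2)))*(-38) = (31 - 40)*(-38) = -9*(-38) = 342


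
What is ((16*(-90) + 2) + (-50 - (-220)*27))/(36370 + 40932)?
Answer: 2226/38651 ≈ 0.057592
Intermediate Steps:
((16*(-90) + 2) + (-50 - (-220)*27))/(36370 + 40932) = ((-1440 + 2) + (-50 - 44*(-135)))/77302 = (-1438 + (-50 + 5940))*(1/77302) = (-1438 + 5890)*(1/77302) = 4452*(1/77302) = 2226/38651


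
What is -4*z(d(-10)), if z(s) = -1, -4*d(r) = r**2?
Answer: 4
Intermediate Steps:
d(r) = -r**2/4
-4*z(d(-10)) = -4*(-1) = 4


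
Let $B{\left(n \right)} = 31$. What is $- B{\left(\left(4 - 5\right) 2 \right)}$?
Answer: $-31$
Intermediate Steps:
$- B{\left(\left(4 - 5\right) 2 \right)} = \left(-1\right) 31 = -31$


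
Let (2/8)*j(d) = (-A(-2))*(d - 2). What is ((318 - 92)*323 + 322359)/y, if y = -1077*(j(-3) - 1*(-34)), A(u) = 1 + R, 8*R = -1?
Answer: -790714/110931 ≈ -7.1280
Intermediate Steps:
R = -⅛ (R = (⅛)*(-1) = -⅛ ≈ -0.12500)
A(u) = 7/8 (A(u) = 1 - ⅛ = 7/8)
j(d) = 7 - 7*d/2 (j(d) = 4*((-1*7/8)*(d - 2)) = 4*(-7*(-2 + d)/8) = 4*(7/4 - 7*d/8) = 7 - 7*d/2)
y = -110931/2 (y = -1077*((7 - 7/2*(-3)) - 1*(-34)) = -1077*((7 + 21/2) + 34) = -1077*(35/2 + 34) = -1077*103/2 = -110931/2 ≈ -55466.)
((318 - 92)*323 + 322359)/y = ((318 - 92)*323 + 322359)/(-110931/2) = (226*323 + 322359)*(-2/110931) = (72998 + 322359)*(-2/110931) = 395357*(-2/110931) = -790714/110931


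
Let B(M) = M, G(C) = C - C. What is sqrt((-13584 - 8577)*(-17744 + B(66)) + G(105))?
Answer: sqrt(391762158) ≈ 19793.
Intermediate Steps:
G(C) = 0
sqrt((-13584 - 8577)*(-17744 + B(66)) + G(105)) = sqrt((-13584 - 8577)*(-17744 + 66) + 0) = sqrt(-22161*(-17678) + 0) = sqrt(391762158 + 0) = sqrt(391762158)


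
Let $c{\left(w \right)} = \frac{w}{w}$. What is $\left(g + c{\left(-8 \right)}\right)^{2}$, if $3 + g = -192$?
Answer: $37636$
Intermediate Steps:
$g = -195$ ($g = -3 - 192 = -195$)
$c{\left(w \right)} = 1$
$\left(g + c{\left(-8 \right)}\right)^{2} = \left(-195 + 1\right)^{2} = \left(-194\right)^{2} = 37636$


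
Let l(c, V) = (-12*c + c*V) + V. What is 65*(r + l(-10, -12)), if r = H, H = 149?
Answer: 24505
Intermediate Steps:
l(c, V) = V - 12*c + V*c (l(c, V) = (-12*c + V*c) + V = V - 12*c + V*c)
r = 149
65*(r + l(-10, -12)) = 65*(149 + (-12 - 12*(-10) - 12*(-10))) = 65*(149 + (-12 + 120 + 120)) = 65*(149 + 228) = 65*377 = 24505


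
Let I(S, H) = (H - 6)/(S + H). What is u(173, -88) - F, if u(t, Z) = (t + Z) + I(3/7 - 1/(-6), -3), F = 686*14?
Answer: -961041/101 ≈ -9515.3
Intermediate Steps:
F = 9604
I(S, H) = (-6 + H)/(H + S)
u(t, Z) = 378/101 + Z + t (u(t, Z) = (t + Z) + (-6 - 3)/(-3 + (3/7 - 1/(-6))) = (Z + t) - 9/(-3 + (3*(1/7) - 1*(-1/6))) = (Z + t) - 9/(-3 + (3/7 + 1/6)) = (Z + t) - 9/(-3 + 25/42) = (Z + t) - 9/(-101/42) = (Z + t) - 42/101*(-9) = (Z + t) + 378/101 = 378/101 + Z + t)
u(173, -88) - F = (378/101 - 88 + 173) - 1*9604 = 8963/101 - 9604 = -961041/101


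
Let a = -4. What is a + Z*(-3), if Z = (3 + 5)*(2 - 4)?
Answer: 44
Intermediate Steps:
Z = -16 (Z = 8*(-2) = -16)
a + Z*(-3) = -4 - 16*(-3) = -4 + 48 = 44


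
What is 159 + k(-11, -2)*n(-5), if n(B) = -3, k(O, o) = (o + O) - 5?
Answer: 213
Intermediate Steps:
k(O, o) = -5 + O + o (k(O, o) = (O + o) - 5 = -5 + O + o)
159 + k(-11, -2)*n(-5) = 159 + (-5 - 11 - 2)*(-3) = 159 - 18*(-3) = 159 + 54 = 213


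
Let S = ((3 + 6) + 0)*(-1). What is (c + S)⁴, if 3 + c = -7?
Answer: 130321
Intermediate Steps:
c = -10 (c = -3 - 7 = -10)
S = -9 (S = (9 + 0)*(-1) = 9*(-1) = -9)
(c + S)⁴ = (-10 - 9)⁴ = (-19)⁴ = 130321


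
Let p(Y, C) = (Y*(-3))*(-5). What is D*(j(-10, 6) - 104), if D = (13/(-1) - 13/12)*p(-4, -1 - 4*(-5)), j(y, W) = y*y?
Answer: -3380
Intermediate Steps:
j(y, W) = y²
p(Y, C) = 15*Y (p(Y, C) = -3*Y*(-5) = 15*Y)
D = 845 (D = (13/(-1) - 13/12)*(15*(-4)) = (13*(-1) - 13*1/12)*(-60) = (-13 - 13/12)*(-60) = -169/12*(-60) = 845)
D*(j(-10, 6) - 104) = 845*((-10)² - 104) = 845*(100 - 104) = 845*(-4) = -3380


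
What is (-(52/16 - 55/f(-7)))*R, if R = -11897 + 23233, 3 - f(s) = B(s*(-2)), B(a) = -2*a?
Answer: -518622/31 ≈ -16730.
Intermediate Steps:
f(s) = 3 - 4*s (f(s) = 3 - (-2)*s*(-2) = 3 - (-2)*(-2*s) = 3 - 4*s)
R = 11336
(-(52/16 - 55/f(-7)))*R = -(52/16 - 55/(3 - 4*(-7)))*11336 = -(52*(1/16) - 55/(3 + 28))*11336 = -(13/4 - 55/31)*11336 = -1*183/124*11336 = -183/124*11336 = -518622/31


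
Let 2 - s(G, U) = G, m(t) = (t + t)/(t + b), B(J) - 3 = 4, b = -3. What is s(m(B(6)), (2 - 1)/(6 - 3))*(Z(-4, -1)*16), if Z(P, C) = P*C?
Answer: -96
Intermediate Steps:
Z(P, C) = C*P
B(J) = 7 (B(J) = 3 + 4 = 7)
m(t) = 2*t/(-3 + t) (m(t) = (t + t)/(t - 3) = (2*t)/(-3 + t) = 2*t/(-3 + t))
s(G, U) = 2 - G
s(m(B(6)), (2 - 1)/(6 - 3))*(Z(-4, -1)*16) = (2 - 2*7/(-3 + 7))*(-1*(-4)*16) = (2 - 2*7/4)*(4*16) = (2 - 2*7/4)*64 = (2 - 1*7/2)*64 = (2 - 7/2)*64 = -3/2*64 = -96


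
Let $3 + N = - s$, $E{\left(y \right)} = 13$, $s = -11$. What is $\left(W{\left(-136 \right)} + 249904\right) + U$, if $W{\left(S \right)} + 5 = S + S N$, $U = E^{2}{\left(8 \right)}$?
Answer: $248844$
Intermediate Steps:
$U = 169$ ($U = 13^{2} = 169$)
$N = 8$ ($N = -3 - -11 = -3 + 11 = 8$)
$W{\left(S \right)} = -5 + 9 S$ ($W{\left(S \right)} = -5 + \left(S + S 8\right) = -5 + \left(S + 8 S\right) = -5 + 9 S$)
$\left(W{\left(-136 \right)} + 249904\right) + U = \left(\left(-5 + 9 \left(-136\right)\right) + 249904\right) + 169 = \left(\left(-5 - 1224\right) + 249904\right) + 169 = \left(-1229 + 249904\right) + 169 = 248675 + 169 = 248844$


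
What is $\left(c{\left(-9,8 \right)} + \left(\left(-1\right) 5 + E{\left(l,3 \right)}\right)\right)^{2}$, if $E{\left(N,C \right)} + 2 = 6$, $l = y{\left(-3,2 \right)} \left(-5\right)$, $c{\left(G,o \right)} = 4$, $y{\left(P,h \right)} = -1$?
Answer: $9$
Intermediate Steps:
$l = 5$ ($l = \left(-1\right) \left(-5\right) = 5$)
$E{\left(N,C \right)} = 4$ ($E{\left(N,C \right)} = -2 + 6 = 4$)
$\left(c{\left(-9,8 \right)} + \left(\left(-1\right) 5 + E{\left(l,3 \right)}\right)\right)^{2} = \left(4 + \left(\left(-1\right) 5 + 4\right)\right)^{2} = \left(4 + \left(-5 + 4\right)\right)^{2} = \left(4 - 1\right)^{2} = 3^{2} = 9$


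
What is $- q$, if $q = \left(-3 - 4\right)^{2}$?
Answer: $-49$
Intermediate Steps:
$q = 49$ ($q = \left(-7\right)^{2} = 49$)
$- q = \left(-1\right) 49 = -49$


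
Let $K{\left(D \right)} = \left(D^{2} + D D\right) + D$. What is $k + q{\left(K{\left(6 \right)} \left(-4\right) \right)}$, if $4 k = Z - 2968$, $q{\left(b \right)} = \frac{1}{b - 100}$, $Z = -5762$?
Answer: $- \frac{899191}{412} \approx -2182.5$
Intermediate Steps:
$K{\left(D \right)} = D + 2 D^{2}$ ($K{\left(D \right)} = \left(D^{2} + D^{2}\right) + D = 2 D^{2} + D = D + 2 D^{2}$)
$q{\left(b \right)} = \frac{1}{-100 + b}$
$k = - \frac{4365}{2}$ ($k = \frac{-5762 - 2968}{4} = \frac{1}{4} \left(-8730\right) = - \frac{4365}{2} \approx -2182.5$)
$k + q{\left(K{\left(6 \right)} \left(-4\right) \right)} = - \frac{4365}{2} + \frac{1}{-100 + 6 \left(1 + 2 \cdot 6\right) \left(-4\right)} = - \frac{4365}{2} + \frac{1}{-100 + 6 \left(1 + 12\right) \left(-4\right)} = - \frac{4365}{2} + \frac{1}{-100 + 6 \cdot 13 \left(-4\right)} = - \frac{4365}{2} + \frac{1}{-100 + 78 \left(-4\right)} = - \frac{4365}{2} + \frac{1}{-100 - 312} = - \frac{4365}{2} + \frac{1}{-412} = - \frac{4365}{2} - \frac{1}{412} = - \frac{899191}{412}$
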